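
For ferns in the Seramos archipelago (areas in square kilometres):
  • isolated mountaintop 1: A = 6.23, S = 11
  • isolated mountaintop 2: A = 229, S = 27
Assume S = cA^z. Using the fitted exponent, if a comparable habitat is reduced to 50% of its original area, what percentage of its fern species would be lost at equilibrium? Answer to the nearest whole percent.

16%

z = ln(27/11) / ln(229/6.23) = 0.8979 / 3.6043 = 0.2491
S_new/S_old = (A_new/A_old)^z = 0.5^0.2491 = exp(0.2491 × -0.6931) = 0.8414
Fraction lost = 1 − 0.8414 = 0.1586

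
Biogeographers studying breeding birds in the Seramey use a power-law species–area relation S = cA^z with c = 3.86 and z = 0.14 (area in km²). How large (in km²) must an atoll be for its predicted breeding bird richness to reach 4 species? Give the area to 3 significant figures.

4 = 3.86 × A^0.14  ⇒  A^0.14 = 4/3.86 = 1.036
ln A = ln(1.036) / 0.14 = 0.0356 / 0.14 = 0.2545
A = e^0.2545 ≈ 1.29 km²

1.29 km²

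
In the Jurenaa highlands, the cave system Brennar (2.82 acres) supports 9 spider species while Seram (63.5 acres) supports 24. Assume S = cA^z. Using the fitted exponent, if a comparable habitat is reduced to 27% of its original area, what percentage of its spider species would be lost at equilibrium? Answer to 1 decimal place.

z = ln(24/9) / ln(63.5/2.82) = 0.9808 / 3.1143 = 0.3149
S_new/S_old = (A_new/A_old)^z = 0.27^0.3149 = exp(0.3149 × -1.3093) = 0.6621
Fraction lost = 1 − 0.6621 = 0.3379

33.8%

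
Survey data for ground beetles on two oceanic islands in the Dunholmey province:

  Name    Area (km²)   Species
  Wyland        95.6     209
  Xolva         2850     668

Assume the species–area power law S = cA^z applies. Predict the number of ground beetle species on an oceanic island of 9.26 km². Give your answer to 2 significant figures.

z = ln(668/209) / ln(2850/95.6) = 1.1620 / 3.3949 = 0.3423
c = 209 / 95.6^0.3423 = 209 / 4.763 = 43.88
S₃ = 43.88 × 9.26^0.3423 = 43.88 × 2.142 ≈ 94

94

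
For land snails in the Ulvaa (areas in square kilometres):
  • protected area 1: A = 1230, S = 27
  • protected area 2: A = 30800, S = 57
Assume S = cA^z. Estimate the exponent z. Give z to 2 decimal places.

0.23

Taking logs: ln S = ln c + z ln A, so z = (ln S₂ − ln S₁)/(ln A₂ − ln A₁).
z = ln(57/27) / ln(30800/1230) = ln(2.111) / ln(25.04) = 0.7472 / 3.2205 = 0.2320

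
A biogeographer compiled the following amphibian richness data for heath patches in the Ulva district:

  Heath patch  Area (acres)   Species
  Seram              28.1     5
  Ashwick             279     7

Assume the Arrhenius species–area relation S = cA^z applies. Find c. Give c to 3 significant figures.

3.07

z = ln(S₂/S₁) / ln(A₂/A₁) = ln(7/5) / ln(279/28.1) = 0.3365 / 2.2954 = 0.1466
c = S₁ / A₁^z = 5 / 28.1^0.1466 = 5 / 1.631 = 3.066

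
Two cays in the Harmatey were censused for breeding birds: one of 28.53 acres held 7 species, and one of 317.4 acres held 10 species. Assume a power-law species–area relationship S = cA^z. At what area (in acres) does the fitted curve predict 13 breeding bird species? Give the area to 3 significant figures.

1870 acres

z = ln(10/7) / ln(317.4/28.53) = 0.3567 / 2.4092 = 0.1480
c = 7 / 28.53^0.1480 = 7 / 1.642 = 4.262
A = (13/4.262)^(1/0.1480) ⇒ ln A = ln(3.05)/0.1480 = 7.5323
A = e^7.5323 ≈ 1867 acres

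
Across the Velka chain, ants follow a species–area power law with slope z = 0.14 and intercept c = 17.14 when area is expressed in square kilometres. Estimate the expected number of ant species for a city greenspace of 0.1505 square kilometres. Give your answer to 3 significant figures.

13.1

S = 17.14 × 0.1505^0.14
ln S = ln 17.14 + 0.14 × ln 0.1505 = 2.8414 + 0.14 × -1.8938 = 2.5763
S = e^2.5763 ≈ 13.15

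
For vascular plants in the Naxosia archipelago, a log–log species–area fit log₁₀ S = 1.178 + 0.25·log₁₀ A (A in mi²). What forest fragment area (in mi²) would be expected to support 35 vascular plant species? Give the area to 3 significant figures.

29.1 mi²

35 = 15.07 × A^0.25  ⇒  A^0.25 = 35/15.07 = 2.323
ln A = ln(2.323) / 0.25 = 0.8429 / 0.25 = 3.3716
A = e^3.3716 ≈ 29.13 mi²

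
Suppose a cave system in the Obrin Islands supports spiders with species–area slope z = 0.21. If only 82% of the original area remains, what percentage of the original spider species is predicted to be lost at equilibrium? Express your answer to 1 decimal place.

S_new/S_old = (A_new/A_old)^z = 0.82^0.21
= exp(0.21 × ln 0.82) = exp(0.21 × -0.1985) = exp(-0.0417) ≈ 0.9592
Fraction lost = 1 − 0.9592 = 0.04082

4.1%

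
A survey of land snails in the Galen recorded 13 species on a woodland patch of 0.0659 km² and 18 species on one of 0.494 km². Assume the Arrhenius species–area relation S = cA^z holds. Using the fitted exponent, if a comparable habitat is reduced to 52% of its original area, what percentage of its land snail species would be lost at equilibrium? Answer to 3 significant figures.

z = ln(18/13) / ln(0.494/0.0659) = 0.3254 / 2.0144 = 0.1615
S_new/S_old = (A_new/A_old)^z = 0.52^0.1615 = exp(0.1615 × -0.6539) = 0.8997
Fraction lost = 1 − 0.8997 = 0.1003

10.0%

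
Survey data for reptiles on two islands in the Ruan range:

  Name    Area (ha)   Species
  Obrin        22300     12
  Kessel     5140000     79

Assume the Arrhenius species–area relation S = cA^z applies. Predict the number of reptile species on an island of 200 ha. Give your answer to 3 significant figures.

2.34

z = ln(79/12) / ln(5140000/22300) = 1.8845 / 5.4402 = 0.3464
c = 12 / 22300^0.3464 = 12 / 32.08 = 0.374
S₃ = 0.374 × 200^0.3464 = 0.374 × 6.268 ≈ 2.344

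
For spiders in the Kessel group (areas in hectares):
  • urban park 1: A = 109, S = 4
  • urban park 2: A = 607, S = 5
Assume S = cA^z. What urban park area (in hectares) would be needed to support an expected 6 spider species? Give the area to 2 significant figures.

2500 hectares

z = ln(5/4) / ln(607/109) = 0.2231 / 1.7172 = 0.1299
c = 4 / 109^0.1299 = 4 / 1.84 = 2.174
A = (6/2.174)^(1/0.1299) ⇒ ln A = ln(2.76)/0.1299 = 7.8116
A = e^7.8116 ≈ 2469 hectares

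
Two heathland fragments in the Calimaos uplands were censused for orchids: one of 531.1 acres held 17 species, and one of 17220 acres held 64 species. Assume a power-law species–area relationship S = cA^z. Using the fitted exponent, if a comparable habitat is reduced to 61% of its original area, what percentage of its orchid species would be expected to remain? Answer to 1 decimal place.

z = ln(64/17) / ln(17220/531.1) = 1.3257 / 3.4789 = 0.3811
S_new/S_old = (A_new/A_old)^z = 0.61^0.3811 = exp(0.3811 × -0.4943) = 0.8283

82.8%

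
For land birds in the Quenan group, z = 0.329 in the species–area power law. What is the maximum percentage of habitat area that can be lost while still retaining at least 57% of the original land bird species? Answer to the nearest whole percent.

Need (A_new/A_old)^0.329 = 0.57, so A_new/A_old = 0.57^(1/0.329) = 0.57^3.04
ln(A_new/A_old) = ln 0.57 / 0.329 = -0.5621 / 0.329 = -1.7086
A_new/A_old = e^-1.7086 ≈ 0.1811
Fraction that can be lost = 1 − 0.1811 = 0.8189

82%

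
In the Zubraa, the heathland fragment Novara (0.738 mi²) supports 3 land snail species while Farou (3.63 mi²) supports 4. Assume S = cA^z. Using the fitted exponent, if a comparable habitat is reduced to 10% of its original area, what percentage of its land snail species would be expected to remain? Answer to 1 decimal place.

66.0%

z = ln(4/3) / ln(3.63/0.738) = 0.2877 / 1.5930 = 0.1806
S_new/S_old = (A_new/A_old)^z = 0.1^0.1806 = exp(0.1806 × -2.3026) = 0.6598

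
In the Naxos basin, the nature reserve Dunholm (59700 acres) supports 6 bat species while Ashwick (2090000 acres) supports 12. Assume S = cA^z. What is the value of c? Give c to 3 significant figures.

z = ln(S₂/S₁) / ln(A₂/A₁) = ln(12/6) / ln(2090000/59700) = 0.6931 / 3.5556 = 0.1949
c = S₁ / A₁^z = 6 / 59700^0.1949 = 6 / 8.532 = 0.7032

0.703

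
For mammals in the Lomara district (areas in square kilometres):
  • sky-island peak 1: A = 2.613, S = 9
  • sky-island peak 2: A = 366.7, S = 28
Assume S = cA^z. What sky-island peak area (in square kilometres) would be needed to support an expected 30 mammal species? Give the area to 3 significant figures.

z = ln(28/9) / ln(366.7/2.613) = 1.1350 / 4.9440 = 0.2296
c = 9 / 2.613^0.2296 = 9 / 1.247 = 7.219
A = (30/7.219)^(1/0.2296) ⇒ ln A = ln(4.156)/0.2296 = 6.2051
A = e^6.2051 ≈ 495.3 square kilometres

495 square kilometres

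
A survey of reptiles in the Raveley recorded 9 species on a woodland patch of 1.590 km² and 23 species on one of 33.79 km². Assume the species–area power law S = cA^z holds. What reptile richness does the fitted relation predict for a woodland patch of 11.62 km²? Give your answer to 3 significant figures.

z = ln(23/9) / ln(33.79/1.59) = 0.9383 / 3.0564 = 0.3070
c = 9 / 1.59^0.3070 = 9 / 1.153 = 7.806
S₃ = 7.806 × 11.62^0.3070 = 7.806 × 2.123 ≈ 16.57

16.6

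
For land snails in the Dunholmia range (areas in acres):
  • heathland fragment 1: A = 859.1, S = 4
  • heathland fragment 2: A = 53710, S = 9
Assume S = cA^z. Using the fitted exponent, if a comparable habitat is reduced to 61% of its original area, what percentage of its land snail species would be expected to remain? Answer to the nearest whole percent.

z = ln(9/4) / ln(53710/859.1) = 0.8109 / 4.1355 = 0.1961
S_new/S_old = (A_new/A_old)^z = 0.61^0.1961 = exp(0.1961 × -0.4943) = 0.9076

91%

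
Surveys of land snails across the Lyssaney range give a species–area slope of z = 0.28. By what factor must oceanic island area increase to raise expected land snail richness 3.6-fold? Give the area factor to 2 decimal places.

(A₂/A₁)^0.28 = 3.6, so A₂/A₁ = 3.6^(1/0.28) = 3.6^3.571
ln(A₂/A₁) = ln 3.6 / 0.28 = 1.2809 / 0.28 = 4.5748
A₂/A₁ = e^4.5748 ≈ 97.01

97.01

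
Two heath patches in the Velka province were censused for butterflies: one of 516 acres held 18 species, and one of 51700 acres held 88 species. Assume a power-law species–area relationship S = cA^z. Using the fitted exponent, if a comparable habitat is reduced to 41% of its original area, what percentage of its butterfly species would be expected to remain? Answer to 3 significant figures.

73.6%

z = ln(88/18) / ln(51700/516) = 1.5870 / 4.6071 = 0.3445
S_new/S_old = (A_new/A_old)^z = 0.41^0.3445 = exp(0.3445 × -0.8916) = 0.7356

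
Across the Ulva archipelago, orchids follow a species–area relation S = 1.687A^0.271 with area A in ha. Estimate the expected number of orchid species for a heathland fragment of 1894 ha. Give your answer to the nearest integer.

13 species

S = 1.687 × 1894^0.271
ln S = ln 1.687 + 0.271 × ln 1894 = 0.5230 + 0.271 × 7.5464 = 2.5680
S = e^2.5680 ≈ 13.04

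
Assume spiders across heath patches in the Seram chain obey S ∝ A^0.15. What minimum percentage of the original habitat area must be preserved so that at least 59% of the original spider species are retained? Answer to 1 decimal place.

Need (A_new/A_old)^0.15 = 0.59, so A_new/A_old = 0.59^(1/0.15) = 0.59^6.667
ln(A_new/A_old) = ln 0.59 / 0.15 = -0.5276 / 0.15 = -3.5176
A_new/A_old = e^-3.5176 ≈ 0.02967

3.0%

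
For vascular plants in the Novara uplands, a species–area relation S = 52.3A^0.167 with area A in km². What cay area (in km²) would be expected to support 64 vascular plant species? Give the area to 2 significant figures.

3.3 km²

64 = 52.3 × A^0.167  ⇒  A^0.167 = 64/52.3 = 1.224
ln A = ln(1.224) / 0.167 = 0.2019 / 0.167 = 1.2089
A = e^1.2089 ≈ 3.35 km²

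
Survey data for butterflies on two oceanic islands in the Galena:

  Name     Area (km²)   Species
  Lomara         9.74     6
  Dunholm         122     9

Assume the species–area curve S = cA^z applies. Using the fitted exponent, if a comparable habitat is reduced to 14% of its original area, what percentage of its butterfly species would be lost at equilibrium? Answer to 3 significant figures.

27.0%

z = ln(9/6) / ln(122/9.74) = 0.4055 / 2.5278 = 0.1604
S_new/S_old = (A_new/A_old)^z = 0.14^0.1604 = exp(0.1604 × -1.9661) = 0.7295
Fraction lost = 1 − 0.7295 = 0.2705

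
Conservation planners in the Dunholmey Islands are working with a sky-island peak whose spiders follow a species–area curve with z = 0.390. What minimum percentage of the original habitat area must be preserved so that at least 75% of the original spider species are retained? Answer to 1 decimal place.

47.8%

Need (A_new/A_old)^0.39 = 0.75, so A_new/A_old = 0.75^(1/0.39) = 0.75^2.564
ln(A_new/A_old) = ln 0.75 / 0.39 = -0.2877 / 0.39 = -0.7376
A_new/A_old = e^-0.7376 ≈ 0.4782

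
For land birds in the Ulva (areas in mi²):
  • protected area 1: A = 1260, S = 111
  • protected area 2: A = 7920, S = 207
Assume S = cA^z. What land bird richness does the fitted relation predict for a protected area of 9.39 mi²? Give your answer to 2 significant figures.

21

z = ln(207/111) / ln(7920/1260) = 0.6232 / 1.8383 = 0.3390
c = 111 / 1260^0.3390 = 111 / 11.25 = 9.869
S₃ = 9.869 × 9.39^0.3390 = 9.869 × 2.137 ≈ 21.09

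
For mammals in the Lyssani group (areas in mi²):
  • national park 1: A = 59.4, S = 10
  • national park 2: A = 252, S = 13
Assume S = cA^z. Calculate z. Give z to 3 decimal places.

Taking logs: ln S = ln c + z ln A, so z = (ln S₂ − ln S₁)/(ln A₂ − ln A₁).
z = ln(13/10) / ln(252/59.4) = ln(1.3) / ln(4.242) = 0.2624 / 1.4451 = 0.1816

0.182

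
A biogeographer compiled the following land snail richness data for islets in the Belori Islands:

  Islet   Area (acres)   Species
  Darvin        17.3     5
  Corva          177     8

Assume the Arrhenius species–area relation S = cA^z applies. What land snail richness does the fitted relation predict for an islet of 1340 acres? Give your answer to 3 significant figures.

12.0

z = ln(8/5) / ln(177/17.3) = 0.4700 / 2.3254 = 0.2021
c = 5 / 17.3^0.2021 = 5 / 1.779 = 2.81
S₃ = 2.81 × 1340^0.2021 = 2.81 × 4.286 ≈ 12.04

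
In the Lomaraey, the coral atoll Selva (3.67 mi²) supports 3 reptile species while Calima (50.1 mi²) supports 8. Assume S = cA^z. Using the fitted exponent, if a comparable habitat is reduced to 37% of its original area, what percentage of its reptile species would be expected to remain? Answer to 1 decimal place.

68.9%

z = ln(8/3) / ln(50.1/3.67) = 0.9808 / 2.6138 = 0.3752
S_new/S_old = (A_new/A_old)^z = 0.37^0.3752 = exp(0.3752 × -0.9943) = 0.6886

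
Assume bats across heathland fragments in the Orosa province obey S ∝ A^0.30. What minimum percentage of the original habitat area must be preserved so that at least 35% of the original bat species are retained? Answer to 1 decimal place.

3.0%

Need (A_new/A_old)^0.3 = 0.35, so A_new/A_old = 0.35^(1/0.3) = 0.35^3.333
ln(A_new/A_old) = ln 0.35 / 0.3 = -1.0498 / 0.3 = -3.4994
A_new/A_old = e^-3.4994 ≈ 0.03022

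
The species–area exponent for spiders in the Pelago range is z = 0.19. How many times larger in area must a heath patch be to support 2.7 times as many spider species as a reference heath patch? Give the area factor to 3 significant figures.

(A₂/A₁)^0.19 = 2.7, so A₂/A₁ = 2.7^(1/0.19) = 2.7^5.263
ln(A₂/A₁) = ln 2.7 / 0.19 = 0.9933 / 0.19 = 5.2276
A₂/A₁ = e^5.2276 ≈ 186.4

186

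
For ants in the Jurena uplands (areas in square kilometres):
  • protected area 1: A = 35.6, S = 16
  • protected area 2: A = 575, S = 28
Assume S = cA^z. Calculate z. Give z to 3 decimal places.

0.201

Taking logs: ln S = ln c + z ln A, so z = (ln S₂ − ln S₁)/(ln A₂ − ln A₁).
z = ln(28/16) / ln(575/35.6) = ln(1.75) / ln(16.15) = 0.5596 / 2.7820 = 0.2012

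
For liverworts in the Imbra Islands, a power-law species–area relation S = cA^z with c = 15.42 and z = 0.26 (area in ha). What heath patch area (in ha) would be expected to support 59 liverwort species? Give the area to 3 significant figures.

59 = 15.42 × A^0.26  ⇒  A^0.26 = 59/15.42 = 3.826
ln A = ln(3.826) / 0.26 = 1.3419 / 0.26 = 5.1610
A = e^5.1610 ≈ 174.3 ha

174 ha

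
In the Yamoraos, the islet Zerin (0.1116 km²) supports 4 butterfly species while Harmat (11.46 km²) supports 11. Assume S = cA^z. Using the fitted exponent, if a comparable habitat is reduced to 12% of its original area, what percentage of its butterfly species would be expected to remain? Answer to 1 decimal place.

z = ln(11/4) / ln(11.46/0.1116) = 1.0116 / 4.6317 = 0.2184
S_new/S_old = (A_new/A_old)^z = 0.12^0.2184 = exp(0.2184 × -2.1203) = 0.6293

62.9%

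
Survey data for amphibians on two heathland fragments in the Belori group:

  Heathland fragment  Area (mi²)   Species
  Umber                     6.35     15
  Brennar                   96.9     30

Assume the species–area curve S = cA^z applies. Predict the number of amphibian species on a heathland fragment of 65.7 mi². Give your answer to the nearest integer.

27

z = ln(30/15) / ln(96.9/6.35) = 0.6931 / 2.7252 = 0.2543
c = 15 / 6.35^0.2543 = 15 / 1.6 = 9.374
S₃ = 9.374 × 65.7^0.2543 = 9.374 × 2.899 ≈ 27.18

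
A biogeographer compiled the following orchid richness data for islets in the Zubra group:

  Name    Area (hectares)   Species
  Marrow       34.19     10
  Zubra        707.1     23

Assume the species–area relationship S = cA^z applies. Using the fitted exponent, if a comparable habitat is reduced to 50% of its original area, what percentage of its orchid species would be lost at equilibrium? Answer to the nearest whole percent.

z = ln(23/10) / ln(707.1/34.19) = 0.8329 / 3.0292 = 0.2750
S_new/S_old = (A_new/A_old)^z = 0.5^0.2750 = exp(0.2750 × -0.6931) = 0.8265
Fraction lost = 1 − 0.8265 = 0.1735

17%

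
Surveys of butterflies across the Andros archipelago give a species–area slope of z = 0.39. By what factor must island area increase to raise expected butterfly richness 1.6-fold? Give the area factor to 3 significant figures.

3.34

(A₂/A₁)^0.39 = 1.6, so A₂/A₁ = 1.6^(1/0.39) = 1.6^2.564
ln(A₂/A₁) = ln 1.6 / 0.39 = 0.4700 / 0.39 = 1.2051
A₂/A₁ = e^1.2051 ≈ 3.337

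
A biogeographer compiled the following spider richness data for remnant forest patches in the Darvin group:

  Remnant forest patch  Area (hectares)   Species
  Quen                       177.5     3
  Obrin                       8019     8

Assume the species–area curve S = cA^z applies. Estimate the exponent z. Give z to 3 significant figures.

Taking logs: ln S = ln c + z ln A, so z = (ln S₂ − ln S₁)/(ln A₂ − ln A₁).
z = ln(8/3) / ln(8019/177.5) = ln(2.667) / ln(45.18) = 0.9808 / 3.8106 = 0.2574

0.257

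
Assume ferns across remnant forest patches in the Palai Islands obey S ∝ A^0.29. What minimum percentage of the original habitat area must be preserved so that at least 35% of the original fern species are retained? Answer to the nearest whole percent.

Need (A_new/A_old)^0.29 = 0.35, so A_new/A_old = 0.35^(1/0.29) = 0.35^3.448
ln(A_new/A_old) = ln 0.35 / 0.29 = -1.0498 / 0.29 = -3.6201
A_new/A_old = e^-3.6201 ≈ 0.02678

3%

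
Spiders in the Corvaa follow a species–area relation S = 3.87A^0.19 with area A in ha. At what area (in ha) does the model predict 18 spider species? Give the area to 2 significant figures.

18 = 3.87 × A^0.19  ⇒  A^0.19 = 18/3.87 = 4.651
ln A = ln(4.651) / 0.19 = 1.5371 / 0.19 = 8.0901
A = e^8.0901 ≈ 3262 ha

3300 ha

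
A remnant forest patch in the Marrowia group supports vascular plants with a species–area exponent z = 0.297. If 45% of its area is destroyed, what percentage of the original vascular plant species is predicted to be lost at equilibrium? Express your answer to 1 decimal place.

16.3%

S_new/S_old = (A_new/A_old)^z = 0.55^0.297
= exp(0.297 × ln 0.55) = exp(0.297 × -0.5978) = exp(-0.1776) ≈ 0.8373
Fraction lost = 1 − 0.8373 = 0.1627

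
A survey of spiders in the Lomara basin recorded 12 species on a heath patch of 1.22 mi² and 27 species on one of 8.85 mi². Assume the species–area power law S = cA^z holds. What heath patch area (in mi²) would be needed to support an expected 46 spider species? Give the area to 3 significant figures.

32.5 mi²

z = ln(27/12) / ln(8.85/1.22) = 0.8109 / 1.9816 = 0.4092
c = 12 / 1.22^0.4092 = 12 / 1.085 = 11.06
A = (46/11.06)^(1/0.4092) ⇒ ln A = ln(4.158)/0.4092 = 3.4824
A = e^3.4824 ≈ 32.54 mi²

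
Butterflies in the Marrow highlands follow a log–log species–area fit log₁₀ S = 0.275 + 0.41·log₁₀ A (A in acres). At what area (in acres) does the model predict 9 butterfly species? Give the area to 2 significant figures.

45 acres

9 = 1.884 × A^0.41  ⇒  A^0.41 = 9/1.884 = 4.778
ln A = ln(4.778) / 0.41 = 1.5640 / 0.41 = 3.8147
A = e^3.8147 ≈ 45.36 acres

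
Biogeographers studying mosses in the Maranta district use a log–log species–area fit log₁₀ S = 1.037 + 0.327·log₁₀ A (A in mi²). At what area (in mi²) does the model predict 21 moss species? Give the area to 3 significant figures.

21 = 10.89 × A^0.327  ⇒  A^0.327 = 21/10.89 = 1.928
ln A = ln(1.928) / 0.327 = 0.6567 / 0.327 = 2.0084
A = e^2.0084 ≈ 7.451 mi²

7.45 mi²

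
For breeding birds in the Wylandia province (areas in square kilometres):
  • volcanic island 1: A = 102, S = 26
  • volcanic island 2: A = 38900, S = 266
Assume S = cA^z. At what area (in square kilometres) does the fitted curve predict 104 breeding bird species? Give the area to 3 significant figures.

z = ln(266/26) / ln(38900/102) = 2.3254 / 5.9438 = 0.3912
c = 26 / 102^0.3912 = 26 / 6.107 = 4.257
A = (104/4.257)^(1/0.3912) ⇒ ln A = ln(24.43)/0.3912 = 8.1684
A = e^8.1684 ≈ 3528 square kilometres

3530 square kilometres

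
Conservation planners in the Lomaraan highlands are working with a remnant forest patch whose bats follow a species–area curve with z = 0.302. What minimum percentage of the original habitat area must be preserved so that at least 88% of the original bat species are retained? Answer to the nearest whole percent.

Need (A_new/A_old)^0.302 = 0.88, so A_new/A_old = 0.88^(1/0.302) = 0.88^3.311
ln(A_new/A_old) = ln 0.88 / 0.302 = -0.1278 / 0.302 = -0.4233
A_new/A_old = e^-0.4233 ≈ 0.6549

65%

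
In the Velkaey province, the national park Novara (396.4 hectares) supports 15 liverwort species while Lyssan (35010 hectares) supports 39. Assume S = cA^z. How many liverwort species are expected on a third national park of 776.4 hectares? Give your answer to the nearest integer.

z = ln(39/15) / ln(35010/396.4) = 0.9555 / 4.4810 = 0.2132
c = 15 / 396.4^0.2132 = 15 / 3.581 = 4.189
S₃ = 4.189 × 776.4^0.2132 = 4.189 × 4.133 ≈ 17.31

17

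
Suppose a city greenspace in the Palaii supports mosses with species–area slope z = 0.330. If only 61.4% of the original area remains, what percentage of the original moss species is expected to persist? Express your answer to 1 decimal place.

S_new/S_old = (A_new/A_old)^z = 0.614^0.33
= exp(0.33 × ln 0.614) = exp(0.33 × -0.4878) = exp(-0.1610) ≈ 0.8513

85.1%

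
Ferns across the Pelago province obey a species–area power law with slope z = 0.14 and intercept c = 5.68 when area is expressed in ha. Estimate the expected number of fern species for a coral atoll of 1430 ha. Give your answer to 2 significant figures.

16

S = 5.68 × 1430^0.14
ln S = ln 5.68 + 0.14 × ln 1430 = 1.7370 + 0.14 × 7.2654 = 2.7541
S = e^2.7541 ≈ 15.71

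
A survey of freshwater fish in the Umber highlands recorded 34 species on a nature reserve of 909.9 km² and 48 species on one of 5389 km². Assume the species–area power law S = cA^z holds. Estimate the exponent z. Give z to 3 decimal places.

0.194

Taking logs: ln S = ln c + z ln A, so z = (ln S₂ − ln S₁)/(ln A₂ − ln A₁).
z = ln(48/34) / ln(5389/909.9) = ln(1.412) / ln(5.923) = 0.3448 / 1.7788 = 0.1939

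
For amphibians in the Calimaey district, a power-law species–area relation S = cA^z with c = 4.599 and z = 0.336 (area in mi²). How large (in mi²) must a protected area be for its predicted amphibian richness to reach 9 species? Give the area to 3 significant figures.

9 = 4.599 × A^0.336  ⇒  A^0.336 = 9/4.599 = 1.957
ln A = ln(1.957) / 0.336 = 0.6714 / 0.336 = 1.9982
A = e^1.9982 ≈ 7.376 mi²

7.38 mi²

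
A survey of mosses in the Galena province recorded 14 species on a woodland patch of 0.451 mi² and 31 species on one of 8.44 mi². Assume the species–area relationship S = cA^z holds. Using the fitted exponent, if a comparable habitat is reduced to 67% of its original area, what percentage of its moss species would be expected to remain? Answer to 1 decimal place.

89.7%

z = ln(31/14) / ln(8.44/0.451) = 0.7949 / 2.9293 = 0.2714
S_new/S_old = (A_new/A_old)^z = 0.67^0.2714 = exp(0.2714 × -0.4005) = 0.897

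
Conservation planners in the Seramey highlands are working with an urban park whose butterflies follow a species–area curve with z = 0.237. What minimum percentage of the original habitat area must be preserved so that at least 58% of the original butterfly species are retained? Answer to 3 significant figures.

10.0%

Need (A_new/A_old)^0.237 = 0.58, so A_new/A_old = 0.58^(1/0.237) = 0.58^4.219
ln(A_new/A_old) = ln 0.58 / 0.237 = -0.5447 / 0.237 = -2.2984
A_new/A_old = e^-2.2984 ≈ 0.1004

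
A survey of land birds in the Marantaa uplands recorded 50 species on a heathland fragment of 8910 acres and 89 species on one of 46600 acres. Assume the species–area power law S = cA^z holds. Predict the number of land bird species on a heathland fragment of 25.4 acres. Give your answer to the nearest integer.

z = ln(89/50) / ln(46600/8910) = 0.5766 / 1.6544 = 0.3485
c = 50 / 8910^0.3485 = 50 / 23.8 = 2.101
S₃ = 2.101 × 25.4^0.3485 = 2.101 × 3.088 ≈ 6.486

6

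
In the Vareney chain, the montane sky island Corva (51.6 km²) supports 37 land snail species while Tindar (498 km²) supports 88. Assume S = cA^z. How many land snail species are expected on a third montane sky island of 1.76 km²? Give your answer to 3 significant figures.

z = ln(88/37) / ln(498/51.6) = 0.8664 / 2.2671 = 0.3822
c = 37 / 51.6^0.3822 = 37 / 4.514 = 8.197
S₃ = 8.197 × 1.76^0.3822 = 8.197 × 1.241 ≈ 10.17

10.2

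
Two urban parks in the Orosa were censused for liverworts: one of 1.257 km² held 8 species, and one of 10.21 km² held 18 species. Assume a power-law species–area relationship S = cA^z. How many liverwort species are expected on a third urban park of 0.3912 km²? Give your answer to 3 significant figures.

5.09

z = ln(18/8) / ln(10.21/1.257) = 0.8109 / 2.0946 = 0.3871
c = 8 / 1.257^0.3871 = 8 / 1.093 = 7.322
S₃ = 7.322 × 0.3912^0.3871 = 7.322 × 0.6953 ≈ 5.091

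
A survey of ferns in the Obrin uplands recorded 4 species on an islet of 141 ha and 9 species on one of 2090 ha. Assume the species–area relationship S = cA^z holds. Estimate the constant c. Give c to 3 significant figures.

0.903

z = ln(S₂/S₁) / ln(A₂/A₁) = ln(9/4) / ln(2090/141) = 0.8109 / 2.6962 = 0.3008
c = S₁ / A₁^z = 4 / 141^0.3008 = 4 / 4.43 = 0.9029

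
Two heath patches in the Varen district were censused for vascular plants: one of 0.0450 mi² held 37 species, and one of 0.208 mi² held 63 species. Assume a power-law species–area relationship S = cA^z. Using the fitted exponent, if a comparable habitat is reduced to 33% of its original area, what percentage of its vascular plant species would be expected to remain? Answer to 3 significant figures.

68.0%

z = ln(63/37) / ln(0.208/0.045) = 0.5322 / 1.5309 = 0.3477
S_new/S_old = (A_new/A_old)^z = 0.33^0.3477 = exp(0.3477 × -1.1087) = 0.6802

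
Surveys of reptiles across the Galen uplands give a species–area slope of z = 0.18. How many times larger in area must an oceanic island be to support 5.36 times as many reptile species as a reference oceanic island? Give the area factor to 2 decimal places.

(A₂/A₁)^0.18 = 5.36, so A₂/A₁ = 5.36^(1/0.18) = 5.36^5.556
ln(A₂/A₁) = ln 5.36 / 0.18 = 1.6790 / 0.18 = 9.3276
A₂/A₁ = e^9.3276 ≈ 11244

11243.86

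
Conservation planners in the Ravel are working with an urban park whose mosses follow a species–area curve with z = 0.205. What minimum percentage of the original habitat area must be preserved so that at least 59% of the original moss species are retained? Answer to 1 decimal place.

Need (A_new/A_old)^0.205 = 0.59, so A_new/A_old = 0.59^(1/0.205) = 0.59^4.878
ln(A_new/A_old) = ln 0.59 / 0.205 = -0.5276 / 0.205 = -2.5738
A_new/A_old = e^-2.5738 ≈ 0.07624

7.6%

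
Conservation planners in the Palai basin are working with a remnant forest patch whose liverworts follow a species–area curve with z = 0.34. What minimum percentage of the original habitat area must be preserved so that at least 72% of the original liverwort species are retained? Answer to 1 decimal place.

38.1%

Need (A_new/A_old)^0.34 = 0.72, so A_new/A_old = 0.72^(1/0.34) = 0.72^2.941
ln(A_new/A_old) = ln 0.72 / 0.34 = -0.3285 / 0.34 = -0.9662
A_new/A_old = e^-0.9662 ≈ 0.3805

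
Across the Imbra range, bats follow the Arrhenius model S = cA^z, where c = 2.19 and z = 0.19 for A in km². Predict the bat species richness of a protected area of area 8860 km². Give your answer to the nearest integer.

12 species

S = 2.19 × 8860^0.19
ln S = ln 2.19 + 0.19 × ln 8860 = 0.7839 + 0.19 × 9.0893 = 2.5109
S = e^2.5109 ≈ 12.32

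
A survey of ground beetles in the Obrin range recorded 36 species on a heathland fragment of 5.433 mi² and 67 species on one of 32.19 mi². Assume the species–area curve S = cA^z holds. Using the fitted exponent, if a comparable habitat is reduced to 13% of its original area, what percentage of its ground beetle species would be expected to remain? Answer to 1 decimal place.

49.1%

z = ln(67/36) / ln(32.19/5.433) = 0.6212 / 1.7792 = 0.3491
S_new/S_old = (A_new/A_old)^z = 0.13^0.3491 = exp(0.3491 × -2.0402) = 0.4905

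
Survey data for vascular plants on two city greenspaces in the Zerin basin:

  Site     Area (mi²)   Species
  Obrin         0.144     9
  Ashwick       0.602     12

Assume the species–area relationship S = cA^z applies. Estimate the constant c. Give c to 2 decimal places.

z = ln(S₂/S₁) / ln(A₂/A₁) = ln(12/9) / ln(0.602/0.144) = 0.2877 / 1.4304 = 0.2011
c = S₁ / A₁^z = 9 / 0.144^0.2011 = 9 / 0.6772 = 13.29

13.29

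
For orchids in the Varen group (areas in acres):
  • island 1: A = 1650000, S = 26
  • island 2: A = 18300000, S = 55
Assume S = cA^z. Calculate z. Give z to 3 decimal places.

0.311

Taking logs: ln S = ln c + z ln A, so z = (ln S₂ − ln S₁)/(ln A₂ − ln A₁).
z = ln(55/26) / ln(18300000/1650000) = ln(2.115) / ln(11.09) = 0.7492 / 2.4061 = 0.3114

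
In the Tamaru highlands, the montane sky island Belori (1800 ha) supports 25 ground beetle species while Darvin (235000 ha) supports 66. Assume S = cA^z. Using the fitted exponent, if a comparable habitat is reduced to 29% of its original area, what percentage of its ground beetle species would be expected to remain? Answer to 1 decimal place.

z = ln(66/25) / ln(235000/1800) = 0.9708 / 4.8718 = 0.1993
S_new/S_old = (A_new/A_old)^z = 0.29^0.1993 = exp(0.1993 × -1.2379) = 0.7814

78.1%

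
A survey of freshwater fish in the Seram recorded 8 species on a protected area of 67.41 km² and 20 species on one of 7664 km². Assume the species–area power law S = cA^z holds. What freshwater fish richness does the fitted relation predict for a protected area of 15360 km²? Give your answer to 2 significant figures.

23

z = ln(20/8) / ln(7664/67.41) = 0.9163 / 4.7335 = 0.1936
c = 8 / 67.41^0.1936 = 8 / 2.259 = 3.541
S₃ = 3.541 × 15360^0.1936 = 3.541 × 6.462 ≈ 22.88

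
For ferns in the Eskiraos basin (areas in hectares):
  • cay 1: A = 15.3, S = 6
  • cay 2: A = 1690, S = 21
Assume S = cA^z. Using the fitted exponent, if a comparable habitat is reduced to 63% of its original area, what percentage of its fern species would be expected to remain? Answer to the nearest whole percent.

88%

z = ln(21/6) / ln(1690/15.3) = 1.2528 / 4.7046 = 0.2663
S_new/S_old = (A_new/A_old)^z = 0.63^0.2663 = exp(0.2663 × -0.4620) = 0.8842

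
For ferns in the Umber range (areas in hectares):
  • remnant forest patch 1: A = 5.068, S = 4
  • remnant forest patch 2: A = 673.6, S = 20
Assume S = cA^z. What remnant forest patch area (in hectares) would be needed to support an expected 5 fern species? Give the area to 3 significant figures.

9.98 hectares

z = ln(20/4) / ln(673.6/5.068) = 1.6094 / 4.8897 = 0.3291
c = 4 / 5.068^0.3291 = 4 / 1.706 = 2.345
A = (5/2.345)^(1/0.3291) ⇒ ln A = ln(2.133)/0.3291 = 2.3009
A = e^2.3009 ≈ 9.983 hectares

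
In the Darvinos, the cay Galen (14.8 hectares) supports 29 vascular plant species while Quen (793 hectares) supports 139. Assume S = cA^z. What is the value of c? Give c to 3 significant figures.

z = ln(S₂/S₁) / ln(A₂/A₁) = ln(139/29) / ln(793/14.8) = 1.5672 / 3.9812 = 0.3936
c = S₁ / A₁^z = 29 / 14.8^0.3936 = 29 / 2.888 = 10.04

10.0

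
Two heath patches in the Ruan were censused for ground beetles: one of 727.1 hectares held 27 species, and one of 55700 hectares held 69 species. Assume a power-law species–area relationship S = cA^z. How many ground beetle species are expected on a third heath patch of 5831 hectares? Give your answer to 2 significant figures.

42

z = ln(69/27) / ln(55700/727.1) = 0.9383 / 4.3387 = 0.2163
c = 27 / 727.1^0.2163 = 27 / 4.158 = 6.494
S₃ = 6.494 × 5831^0.2163 = 6.494 × 6.522 ≈ 42.35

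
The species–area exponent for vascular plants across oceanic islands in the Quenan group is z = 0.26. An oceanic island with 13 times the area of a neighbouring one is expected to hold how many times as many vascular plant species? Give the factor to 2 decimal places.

S₂/S₁ = (A₂/A₁)^z = 13^0.26
ln(S₂/S₁) = 0.26 × ln 13 = 0.26 × 2.5649 = 0.6669
S₂/S₁ = e^0.6669 ≈ 1.948

1.95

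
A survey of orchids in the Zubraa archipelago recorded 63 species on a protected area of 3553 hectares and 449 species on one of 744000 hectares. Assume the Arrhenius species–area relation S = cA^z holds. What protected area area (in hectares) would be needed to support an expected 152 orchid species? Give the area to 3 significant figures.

z = ln(449/63) / ln(744000/3553) = 1.9639 / 5.3442 = 0.3675
c = 63 / 3553^0.3675 = 63 / 20.17 = 3.123
A = (152/3.123)^(1/0.3675) ⇒ ln A = ln(48.67)/0.3675 = 10.5723
A = e^10.5723 ≈ 39038 hectares

39000 hectares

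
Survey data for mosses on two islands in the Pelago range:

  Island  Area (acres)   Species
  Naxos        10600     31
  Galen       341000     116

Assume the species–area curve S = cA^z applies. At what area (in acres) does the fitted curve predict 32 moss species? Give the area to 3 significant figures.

z = ln(116/31) / ln(341000/10600) = 1.3196 / 3.4710 = 0.3802
c = 31 / 10600^0.3802 = 31 / 33.91 = 0.9142
A = (32/0.9142)^(1/0.3802) ⇒ ln A = ln(35)/0.3802 = 9.3521
A = e^9.3521 ≈ 11523 acres

11500 acres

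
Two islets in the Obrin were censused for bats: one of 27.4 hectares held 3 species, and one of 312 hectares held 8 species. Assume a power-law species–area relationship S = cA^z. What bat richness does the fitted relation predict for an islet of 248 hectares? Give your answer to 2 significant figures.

7.3

z = ln(8/3) / ln(312/27.4) = 0.9808 / 2.4325 = 0.4032
c = 3 / 27.4^0.4032 = 3 / 3.8 = 0.7896
S₃ = 0.7896 × 248^0.4032 = 0.7896 × 9.236 ≈ 7.293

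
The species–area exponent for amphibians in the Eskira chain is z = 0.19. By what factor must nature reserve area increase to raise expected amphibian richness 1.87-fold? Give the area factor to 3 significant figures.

27.0

(A₂/A₁)^0.19 = 1.87, so A₂/A₁ = 1.87^(1/0.19) = 1.87^5.263
ln(A₂/A₁) = ln 1.87 / 0.19 = 0.6259 / 0.19 = 3.2944
A₂/A₁ = e^3.2944 ≈ 26.96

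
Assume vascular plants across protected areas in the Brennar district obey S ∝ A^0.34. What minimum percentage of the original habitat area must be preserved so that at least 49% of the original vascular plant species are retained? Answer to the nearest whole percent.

12%

Need (A_new/A_old)^0.34 = 0.49, so A_new/A_old = 0.49^(1/0.34) = 0.49^2.941
ln(A_new/A_old) = ln 0.49 / 0.34 = -0.7133 / 0.34 = -2.0981
A_new/A_old = e^-2.0981 ≈ 0.1227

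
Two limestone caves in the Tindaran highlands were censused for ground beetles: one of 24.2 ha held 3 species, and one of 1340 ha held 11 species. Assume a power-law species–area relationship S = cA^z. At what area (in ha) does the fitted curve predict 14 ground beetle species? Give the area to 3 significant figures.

z = ln(11/3) / ln(1340/24.2) = 1.2993 / 4.0141 = 0.3237
c = 3 / 24.2^0.3237 = 3 / 2.805 = 1.07
A = (14/1.07)^(1/0.3237) ⇒ ln A = ln(13.09)/0.3237 = 7.9455
A = e^7.9455 ≈ 2823 ha

2820 ha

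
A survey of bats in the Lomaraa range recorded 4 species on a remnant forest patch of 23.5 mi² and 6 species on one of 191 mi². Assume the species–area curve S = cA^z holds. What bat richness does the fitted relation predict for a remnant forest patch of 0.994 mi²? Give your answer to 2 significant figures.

z = ln(6/4) / ln(191/23.5) = 0.4055 / 2.0953 = 0.1935
c = 4 / 23.5^0.1935 = 4 / 1.842 = 2.171
S₃ = 2.171 × 0.994^0.1935 = 2.171 × 0.9988 ≈ 2.169

2.2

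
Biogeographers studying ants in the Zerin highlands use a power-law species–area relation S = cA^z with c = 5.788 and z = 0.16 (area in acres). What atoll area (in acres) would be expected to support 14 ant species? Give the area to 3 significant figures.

14 = 5.788 × A^0.16  ⇒  A^0.16 = 14/5.788 = 2.419
ln A = ln(2.419) / 0.16 = 0.8833 / 0.16 = 5.5204
A = e^5.5204 ≈ 249.7 acres

250 acres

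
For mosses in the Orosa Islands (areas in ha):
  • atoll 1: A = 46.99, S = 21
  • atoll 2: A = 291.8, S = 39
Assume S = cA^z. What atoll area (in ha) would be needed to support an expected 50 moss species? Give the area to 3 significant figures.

z = ln(39/21) / ln(291.8/46.99) = 0.6190 / 1.8261 = 0.3390
c = 21 / 46.99^0.3390 = 21 / 3.688 = 5.694
A = (50/5.694)^(1/0.3390) ⇒ ln A = ln(8.781)/0.3390 = 6.4090
A = e^6.4090 ≈ 607.3 ha

607 ha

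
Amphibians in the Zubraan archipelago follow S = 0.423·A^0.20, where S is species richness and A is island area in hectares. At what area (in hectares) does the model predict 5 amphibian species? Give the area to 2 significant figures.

230000 hectares

5 = 0.423 × A^0.2  ⇒  A^0.2 = 5/0.423 = 11.82
ln A = ln(11.82) / 0.2 = 2.4698 / 0.2 = 12.3491
A = e^12.3491 ≈ 230753 hectares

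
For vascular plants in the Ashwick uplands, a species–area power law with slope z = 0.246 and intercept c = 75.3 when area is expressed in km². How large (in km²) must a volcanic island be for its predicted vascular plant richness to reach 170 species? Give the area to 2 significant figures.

170 = 75.3 × A^0.246  ⇒  A^0.246 = 170/75.3 = 2.258
ln A = ln(2.258) / 0.246 = 0.8143 / 0.246 = 3.3102
A = e^3.3102 ≈ 27.39 km²

27 km²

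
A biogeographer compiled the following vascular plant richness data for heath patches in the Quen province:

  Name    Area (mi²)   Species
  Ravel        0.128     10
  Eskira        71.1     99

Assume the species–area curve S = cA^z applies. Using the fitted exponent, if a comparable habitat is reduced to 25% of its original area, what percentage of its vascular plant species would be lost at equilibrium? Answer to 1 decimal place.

z = ln(99/10) / ln(71.1/0.128) = 2.2925 / 6.3198 = 0.3628
S_new/S_old = (A_new/A_old)^z = 0.25^0.3628 = exp(0.3628 × -1.3863) = 0.6048
Fraction lost = 1 − 0.6048 = 0.3952

39.5%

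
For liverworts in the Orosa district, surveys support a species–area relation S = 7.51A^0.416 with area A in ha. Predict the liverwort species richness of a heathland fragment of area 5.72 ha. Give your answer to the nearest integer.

S = 7.51 × 5.72^0.416 = 7.51 × 2.066 ≈ 15.51

16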